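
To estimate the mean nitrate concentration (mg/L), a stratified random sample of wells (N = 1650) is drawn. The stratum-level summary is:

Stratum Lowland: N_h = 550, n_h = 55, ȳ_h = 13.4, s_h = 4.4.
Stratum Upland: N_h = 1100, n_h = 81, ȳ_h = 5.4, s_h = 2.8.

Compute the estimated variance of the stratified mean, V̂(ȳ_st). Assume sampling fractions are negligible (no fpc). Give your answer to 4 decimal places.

V̂(ȳ_st) ≈ 0.0821

V̂(ȳ_st) = Σ W_h² s_h²/n_h, with W_h = N_h/N and N = 1650:
  stratum Lowland: (550/1650)²·4.4²/55 = 0.0391111
  stratum Upland: (1100/1650)²·2.8²/81 = 0.0430178
V̂(ȳ_st) = 0.0821289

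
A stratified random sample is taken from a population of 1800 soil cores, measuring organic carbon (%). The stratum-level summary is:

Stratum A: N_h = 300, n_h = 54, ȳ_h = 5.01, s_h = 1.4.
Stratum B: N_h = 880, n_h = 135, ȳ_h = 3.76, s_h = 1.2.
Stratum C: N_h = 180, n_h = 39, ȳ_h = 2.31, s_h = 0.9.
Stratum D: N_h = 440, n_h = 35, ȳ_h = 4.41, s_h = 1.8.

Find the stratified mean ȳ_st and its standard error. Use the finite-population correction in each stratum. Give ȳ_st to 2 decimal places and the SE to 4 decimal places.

ȳ_st ≈ 3.98, SE ≈ 0.0908

ȳ_st = Σ W_h ȳ_h = (300·5.01 + 880·3.76 + 180·2.31 + 440·4.41)/1800 = 3.98222
V̂(ȳ_st) = Σ W_h² (1 − n_h/N_h) s_h²/n_h, with W_h = N_h/N and N = 1800:
  stratum A: (300/1800)²·(1 − 54/300)·1.4²/54 = 0.000826749
  stratum B: (880/1800)²·(1 − 135/880)·1.2²/135 = 0.00215835
  stratum C: (180/1800)²·(1 − 39/180)·0.9²/39 = 0.000162692
  stratum D: (440/1800)²·(1 − 35/440)·1.8²/35 = 0.00509143
V̂(ȳ_st) = 0.00823922
SE(ȳ_st) = √0.00823922 = 0.0907702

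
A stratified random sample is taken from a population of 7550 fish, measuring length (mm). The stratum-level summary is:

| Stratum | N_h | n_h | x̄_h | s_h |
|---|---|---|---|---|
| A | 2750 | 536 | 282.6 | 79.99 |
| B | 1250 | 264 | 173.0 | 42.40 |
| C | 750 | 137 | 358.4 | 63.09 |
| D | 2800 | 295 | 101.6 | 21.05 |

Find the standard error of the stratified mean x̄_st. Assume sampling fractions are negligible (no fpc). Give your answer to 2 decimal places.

V̂(x̄_st) = Σ W_h² s_h²/n_h, with W_h = N_h/N and N = 7550:
  stratum A: (2750/7550)²·79.99²/536 = 1.58372
  stratum B: (1250/7550)²·42.40²/264 = 0.186661
  stratum C: (750/7550)²·63.09²/137 = 0.286701
  stratum D: (2800/7550)²·21.05²/295 = 0.206588
V̂(x̄_st) = 2.26367
SE(x̄_st) = √2.26367 = 1.50455

SE(x̄_st) ≈ 1.50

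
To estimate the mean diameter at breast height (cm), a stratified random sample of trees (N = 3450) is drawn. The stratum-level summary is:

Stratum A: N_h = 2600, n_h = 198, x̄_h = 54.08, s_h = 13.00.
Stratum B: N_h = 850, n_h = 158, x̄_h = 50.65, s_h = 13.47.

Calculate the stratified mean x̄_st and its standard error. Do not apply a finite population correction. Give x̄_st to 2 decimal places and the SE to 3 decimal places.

x̄_st ≈ 53.23, SE ≈ 0.745

x̄_st = Σ W_h x̄_h = (2600·54.08 + 850·50.65)/3450 = 53.23493
V̂(x̄_st) = Σ W_h² s_h²/n_h, with W_h = N_h/N and N = 3450:
  stratum A: (2600/3450)²·13.00²/198 = 0.484764
  stratum B: (850/3450)²·13.47²/158 = 0.0697072
V̂(x̄_st) = 0.554471
SE(x̄_st) = √0.554471 = 0.744628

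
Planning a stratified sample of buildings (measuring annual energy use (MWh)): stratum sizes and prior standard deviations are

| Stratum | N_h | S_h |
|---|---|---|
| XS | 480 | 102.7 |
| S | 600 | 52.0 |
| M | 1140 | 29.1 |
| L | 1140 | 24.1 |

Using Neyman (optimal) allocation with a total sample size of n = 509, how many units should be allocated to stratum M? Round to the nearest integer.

120

Neyman allocation: n_h = n · N_h S_h / Σ N_i S_i, with n = 509.
  stratum XS: N_h·S_h = 480·102.7 = 49296.00
  stratum S: N_h·S_h = 600·52.0 = 31200.00
  stratum M: N_h·S_h = 1140·29.1 = 33174.00
  stratum L: N_h·S_h = 1140·24.1 = 27474.00
Σ N_h S_h = 141144.00
n for stratum M = 509·33174.00/141144.00 = 119.634 → 120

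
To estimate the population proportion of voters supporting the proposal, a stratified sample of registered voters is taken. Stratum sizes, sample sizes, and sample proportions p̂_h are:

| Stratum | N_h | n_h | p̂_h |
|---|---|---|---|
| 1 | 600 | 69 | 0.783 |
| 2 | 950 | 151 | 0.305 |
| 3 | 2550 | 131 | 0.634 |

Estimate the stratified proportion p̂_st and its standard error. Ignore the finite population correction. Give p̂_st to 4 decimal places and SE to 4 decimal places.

N = 4100; stratum weights W_h = N_h/N.
p̂_st = Σ W_h p̂_h = (600·0.783 + 950·0.305 + 2550·0.634)/4100 = 0.57957
V̂(p̂_st) = Σ W_h² p̂_h(1−p̂_h)/(n_h−1):
  stratum 1: (600/4100)²·0.783·0.217/68 = 5.35115e-05
  stratum 2: (950/4100)²·0.305·0.695/150 = 7.58705e-05
  stratum 3: (2550/4100)²·0.634·0.366/130 = 0.000690462
V̂(p̂_st) = 0.000819844; SE = √V̂ = 0.0286329

p̂_st ≈ 0.5796, SE ≈ 0.0286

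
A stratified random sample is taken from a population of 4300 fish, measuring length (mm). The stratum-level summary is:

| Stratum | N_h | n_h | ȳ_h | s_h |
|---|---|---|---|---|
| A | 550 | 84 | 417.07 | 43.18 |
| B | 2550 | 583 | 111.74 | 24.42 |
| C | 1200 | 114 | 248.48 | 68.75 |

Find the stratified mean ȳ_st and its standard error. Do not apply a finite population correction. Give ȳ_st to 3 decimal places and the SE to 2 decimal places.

ȳ_st = Σ W_h ȳ_h = (550·417.07 + 2550·111.74 + 1200·248.48)/4300 = 188.95384
V̂(ȳ_st) = Σ W_h² s_h²/n_h, with W_h = N_h/N and N = 4300:
  stratum A: (550/4300)²·43.18²/84 = 0.36314
  stratum B: (2550/4300)²·24.42²/583 = 0.359721
  stratum C: (1200/4300)²·68.75²/114 = 3.22899
V̂(ȳ_st) = 3.95185
SE(ȳ_st) = √3.95185 = 1.98793

ȳ_st ≈ 188.954, SE ≈ 1.99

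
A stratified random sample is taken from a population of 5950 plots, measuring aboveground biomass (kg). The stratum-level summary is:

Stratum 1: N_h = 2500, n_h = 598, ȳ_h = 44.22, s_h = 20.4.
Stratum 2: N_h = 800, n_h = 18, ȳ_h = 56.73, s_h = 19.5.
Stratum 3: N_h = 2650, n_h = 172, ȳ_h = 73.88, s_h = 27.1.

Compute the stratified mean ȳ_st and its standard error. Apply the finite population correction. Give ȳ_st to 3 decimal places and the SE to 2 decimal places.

ȳ_st = Σ W_h ȳ_h = (2500·44.22 + 800·56.73 + 2650·73.88)/5950 = 59.11193
V̂(ȳ_st) = Σ W_h² (1 − n_h/N_h) s_h²/n_h, with W_h = N_h/N and N = 5950:
  stratum 1: (2500/5950)²·(1 − 598/2500)·20.4²/598 = 0.0934708
  stratum 2: (800/5950)²·(1 − 18/800)·19.5²/18 = 0.373301
  stratum 3: (2650/5950)²·(1 − 172/2650)·27.1²/172 = 0.791997
V̂(ȳ_st) = 1.25877
SE(ȳ_st) = √1.25877 = 1.12195

ȳ_st ≈ 59.112, SE ≈ 1.12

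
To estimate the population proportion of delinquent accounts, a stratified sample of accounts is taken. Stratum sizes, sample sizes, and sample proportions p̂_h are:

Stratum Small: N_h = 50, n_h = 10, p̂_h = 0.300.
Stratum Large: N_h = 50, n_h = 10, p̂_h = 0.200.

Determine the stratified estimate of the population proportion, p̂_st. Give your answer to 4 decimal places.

p̂_st ≈ 0.2500

N = 100; stratum weights W_h = N_h/N.
p̂_st = Σ W_h p̂_h = (50·0.300 + 50·0.200)/100 = 0.25000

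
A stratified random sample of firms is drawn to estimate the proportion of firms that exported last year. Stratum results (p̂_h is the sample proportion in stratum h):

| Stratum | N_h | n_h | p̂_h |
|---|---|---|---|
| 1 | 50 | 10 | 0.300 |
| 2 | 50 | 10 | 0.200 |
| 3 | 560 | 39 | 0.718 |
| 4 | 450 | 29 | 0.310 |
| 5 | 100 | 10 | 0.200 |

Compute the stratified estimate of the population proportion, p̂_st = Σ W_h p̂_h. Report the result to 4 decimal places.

N = 1210; stratum weights W_h = N_h/N.
p̂_st = Σ W_h p̂_h = (50·0.300 + 50·0.200 + 560·0.718 + 450·0.310 + 100·0.200)/1210 = 0.48478

p̂_st ≈ 0.4848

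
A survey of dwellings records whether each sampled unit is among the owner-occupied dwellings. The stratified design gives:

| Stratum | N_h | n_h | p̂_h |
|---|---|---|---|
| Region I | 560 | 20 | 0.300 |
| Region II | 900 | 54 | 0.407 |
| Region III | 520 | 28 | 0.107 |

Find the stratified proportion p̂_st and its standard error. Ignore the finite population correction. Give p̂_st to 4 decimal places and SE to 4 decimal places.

N = 1980; stratum weights W_h = N_h/N.
p̂_st = Σ W_h p̂_h = (560·0.300 + 900·0.407 + 520·0.107)/1980 = 0.29795
V̂(p̂_st) = Σ W_h² p̂_h(1−p̂_h)/(n_h−1):
  stratum Region I: (560/1980)²·0.300·0.700/19 = 0.00088412
  stratum Region II: (900/1980)²·0.407·0.593/53 = 0.000940866
  stratum Region III: (520/1980)²·0.107·0.893/27 = 0.000244089
V̂(p̂_st) = 0.00206908; SE = √V̂ = 0.0454871

p̂_st ≈ 0.2979, SE ≈ 0.0455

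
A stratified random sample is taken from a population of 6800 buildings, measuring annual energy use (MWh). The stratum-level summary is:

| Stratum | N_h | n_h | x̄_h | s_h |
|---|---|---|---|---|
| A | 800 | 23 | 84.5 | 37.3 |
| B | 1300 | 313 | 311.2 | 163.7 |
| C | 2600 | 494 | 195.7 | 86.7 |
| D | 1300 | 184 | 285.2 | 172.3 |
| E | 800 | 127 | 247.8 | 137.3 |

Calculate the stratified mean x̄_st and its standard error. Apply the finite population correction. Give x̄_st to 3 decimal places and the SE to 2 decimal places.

x̄_st ≈ 227.938, SE ≈ 3.43

x̄_st = Σ W_h x̄_h = (800·84.5 + 1300·311.2 + 2600·195.7 + 1300·285.2 + 800·247.8)/6800 = 227.93824
V̂(x̄_st) = Σ W_h² (1 − n_h/N_h) s_h²/n_h, with W_h = N_h/N and N = 6800:
  stratum A: (800/6800)²·(1 − 23/800)·37.3²/23 = 0.813173
  stratum B: (1300/6800)²·(1 − 313/1300)·163.7²/313 = 2.37572
  stratum C: (2600/6800)²·(1 − 494/2600)·86.7²/494 = 1.80188
  stratum D: (1300/6800)²·(1 − 184/1300)·172.3²/184 = 5.06224
  stratum E: (800/6800)²·(1 − 127/800)·137.3²/127 = 1.72832
V̂(x̄_st) = 11.7813
SE(x̄_st) = √11.7813 = 3.43239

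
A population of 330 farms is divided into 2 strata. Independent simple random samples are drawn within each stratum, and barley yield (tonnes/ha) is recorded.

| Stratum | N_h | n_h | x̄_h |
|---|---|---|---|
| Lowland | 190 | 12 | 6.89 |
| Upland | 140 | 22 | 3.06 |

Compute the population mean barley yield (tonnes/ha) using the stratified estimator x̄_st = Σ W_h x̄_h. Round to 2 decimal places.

N = Σ N_h = 330. Stratum weights W_h = N_h/N.
x̄_st = (190·6.89 + 140·3.06) / 330 = 5.2652

x̄_st ≈ 5.27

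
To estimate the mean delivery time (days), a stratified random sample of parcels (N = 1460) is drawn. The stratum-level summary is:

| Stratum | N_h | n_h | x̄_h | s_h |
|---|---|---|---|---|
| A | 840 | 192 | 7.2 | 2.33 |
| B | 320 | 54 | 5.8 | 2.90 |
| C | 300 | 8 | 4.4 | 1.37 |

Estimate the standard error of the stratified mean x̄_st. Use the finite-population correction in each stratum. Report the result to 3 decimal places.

SE(x̄_st) ≈ 0.152

V̂(x̄_st) = Σ W_h² (1 − n_h/N_h) s_h²/n_h, with W_h = N_h/N and N = 1460:
  stratum A: (840/1460)²·(1 − 192/840)·2.33²/192 = 0.00722037
  stratum B: (320/1460)²·(1 − 54/320)·2.90²/54 = 0.00621911
  stratum C: (300/1460)²·(1 − 8/300)·1.37²/8 = 0.00964161
V̂(x̄_st) = 0.0230811
SE(x̄_st) = √0.0230811 = 0.151925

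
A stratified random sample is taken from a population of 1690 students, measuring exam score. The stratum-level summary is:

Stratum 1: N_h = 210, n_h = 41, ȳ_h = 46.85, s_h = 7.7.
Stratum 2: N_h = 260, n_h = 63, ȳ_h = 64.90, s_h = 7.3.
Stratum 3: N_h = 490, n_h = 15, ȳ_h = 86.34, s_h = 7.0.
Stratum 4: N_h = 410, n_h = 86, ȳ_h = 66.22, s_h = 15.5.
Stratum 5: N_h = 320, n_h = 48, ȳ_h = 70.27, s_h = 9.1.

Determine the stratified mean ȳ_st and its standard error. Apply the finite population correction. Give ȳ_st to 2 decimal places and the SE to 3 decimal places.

ȳ_st ≈ 70.21, SE ≈ 0.694

ȳ_st = Σ W_h ȳ_h = (210·46.85 + 260·64.90 + 490·86.34 + 410·66.22 + 320·70.27)/1690 = 70.21047
V̂(ȳ_st) = Σ W_h² (1 − n_h/N_h) s_h²/n_h, with W_h = N_h/N and N = 1690:
  stratum 1: (210/1690)²·(1 − 41/210)·7.7²/41 = 0.0179693
  stratum 2: (260/1690)²·(1 − 63/260)·7.3²/63 = 0.0151695
  stratum 3: (490/1690)²·(1 − 15/490)·7.0²/15 = 0.266208
  stratum 4: (410/1690)²·(1 − 86/410)·15.5²/86 = 0.129933
  stratum 5: (320/1690)²·(1 − 48/320)·9.1²/48 = 0.0525759
V̂(ȳ_st) = 0.481856
SE(ȳ_st) = √0.481856 = 0.694158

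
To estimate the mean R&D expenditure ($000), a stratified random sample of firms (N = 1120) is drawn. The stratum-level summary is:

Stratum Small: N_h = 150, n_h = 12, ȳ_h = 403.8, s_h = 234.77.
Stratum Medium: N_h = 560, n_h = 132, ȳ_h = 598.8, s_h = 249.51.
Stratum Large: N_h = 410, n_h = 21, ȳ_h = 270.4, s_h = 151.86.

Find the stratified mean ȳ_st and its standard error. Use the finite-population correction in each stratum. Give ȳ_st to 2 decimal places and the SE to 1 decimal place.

ȳ_st ≈ 452.47, SE ≈ 17.5

ȳ_st = Σ W_h ȳ_h = (150·403.8 + 560·598.8 + 410·270.4)/1120 = 452.46607
V̂(ȳ_st) = Σ W_h² (1 − n_h/N_h) s_h²/n_h, with W_h = N_h/N and N = 1120:
  stratum Small: (150/1120)²·(1 − 12/150)·234.77²/12 = 75.7946
  stratum Medium: (560/1120)²·(1 − 132/560)·249.51²/132 = 90.1151
  stratum Large: (410/1120)²·(1 − 21/410)·151.86²/21 = 139.626
V̂(ȳ_st) = 305.535
SE(ȳ_st) = √305.535 = 17.4796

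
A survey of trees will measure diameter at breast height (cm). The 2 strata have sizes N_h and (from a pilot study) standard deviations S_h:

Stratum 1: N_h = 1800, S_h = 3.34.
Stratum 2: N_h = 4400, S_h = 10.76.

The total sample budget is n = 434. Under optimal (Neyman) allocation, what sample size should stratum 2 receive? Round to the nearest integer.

385

Neyman allocation: n_h = n · N_h S_h / Σ N_i S_i, with n = 434.
  stratum 1: N_h·S_h = 1800·3.34 = 6012.00
  stratum 2: N_h·S_h = 4400·10.76 = 47344.00
Σ N_h S_h = 53356.00
n for stratum 2 = 434·47344.00/53356.00 = 385.098 → 385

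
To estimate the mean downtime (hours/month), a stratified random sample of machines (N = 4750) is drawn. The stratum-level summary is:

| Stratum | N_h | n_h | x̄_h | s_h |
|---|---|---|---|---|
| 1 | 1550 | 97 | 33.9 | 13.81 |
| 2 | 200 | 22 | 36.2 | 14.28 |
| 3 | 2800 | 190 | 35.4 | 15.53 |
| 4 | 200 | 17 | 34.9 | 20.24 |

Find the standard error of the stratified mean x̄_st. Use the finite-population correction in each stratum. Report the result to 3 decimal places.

V̂(x̄_st) = Σ W_h² (1 − n_h/N_h) s_h²/n_h, with W_h = N_h/N and N = 4750:
  stratum 1: (1550/4750)²·(1 − 97/1550)·13.81²/97 = 0.196257
  stratum 2: (200/4750)²·(1 − 22/200)·14.28²/22 = 0.014625
  stratum 3: (2800/4750)²·(1 − 190/2800)·15.53²/190 = 0.41115
  stratum 4: (200/4750)²·(1 − 17/200)·20.24²/17 = 0.03909
V̂(x̄_st) = 0.661123
SE(x̄_st) = √0.661123 = 0.813094

SE(x̄_st) ≈ 0.813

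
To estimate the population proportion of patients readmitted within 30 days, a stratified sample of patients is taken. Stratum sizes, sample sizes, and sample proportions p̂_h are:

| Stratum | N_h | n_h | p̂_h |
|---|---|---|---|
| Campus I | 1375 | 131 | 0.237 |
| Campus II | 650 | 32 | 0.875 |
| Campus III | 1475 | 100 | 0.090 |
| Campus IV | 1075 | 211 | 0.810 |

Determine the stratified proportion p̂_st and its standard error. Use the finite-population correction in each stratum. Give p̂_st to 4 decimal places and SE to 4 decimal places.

p̂_st ≈ 0.4149, SE ≈ 0.0171

N = 4575; stratum weights W_h = N_h/N.
p̂_st = Σ W_h p̂_h = (1375·0.237 + 650·0.875 + 1475·0.090 + 1075·0.810)/4575 = 0.41489
V̂(p̂_st) = Σ W_h² (1 − n_h/N_h) p̂_h(1−p̂_h)/(n_h−1):
  stratum Campus I: (1375/4575)²·(1 − 131/1375)·0.237·0.763/130 = 0.000113676
  stratum Campus II: (650/4575)²·(1 − 32/650)·0.875·0.125/31 = 6.77136e-05
  stratum Campus III: (1475/4575)²·(1 − 100/1475)·0.090·0.910/99 = 8.01606e-05
  stratum Campus IV: (1075/4575)²·(1 − 211/1075)·0.810·0.190/210 = 3.25207e-05
V̂(p̂_st) = 0.000294071; SE = √V̂ = 0.0171485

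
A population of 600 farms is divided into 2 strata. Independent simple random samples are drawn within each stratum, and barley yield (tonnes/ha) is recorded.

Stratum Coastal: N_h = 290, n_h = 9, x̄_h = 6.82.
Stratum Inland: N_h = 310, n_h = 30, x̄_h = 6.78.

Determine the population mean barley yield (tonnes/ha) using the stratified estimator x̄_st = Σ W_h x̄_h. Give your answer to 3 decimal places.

x̄_st ≈ 6.799

N = Σ N_h = 600. Stratum weights W_h = N_h/N.
x̄_st = (290·6.82 + 310·6.78) / 600 = 6.79933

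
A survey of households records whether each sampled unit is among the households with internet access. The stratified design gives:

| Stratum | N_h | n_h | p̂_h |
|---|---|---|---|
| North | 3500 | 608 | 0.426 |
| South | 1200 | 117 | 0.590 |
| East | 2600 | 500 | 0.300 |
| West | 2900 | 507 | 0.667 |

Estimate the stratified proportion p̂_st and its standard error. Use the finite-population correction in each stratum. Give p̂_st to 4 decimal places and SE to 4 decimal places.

p̂_st ≈ 0.4817, SE ≈ 0.0108

N = 10200; stratum weights W_h = N_h/N.
p̂_st = Σ W_h p̂_h = (3500·0.426 + 1200·0.590 + 2600·0.300 + 2900·0.667)/10200 = 0.48170
V̂(p̂_st) = Σ W_h² (1 − n_h/N_h) p̂_h(1−p̂_h)/(n_h−1):
  stratum North: (3500/10200)²·(1 − 608/3500)·0.426·0.574/607 = 3.91921e-05
  stratum South: (1200/10200)²·(1 − 117/1200)·0.590·0.410/116 = 2.60488e-05
  stratum East: (2600/10200)²·(1 − 500/2600)·0.300·0.700/499 = 2.20857e-05
  stratum West: (2900/10200)²·(1 − 507/2900)·0.667·0.333/506 = 2.92792e-05
V̂(p̂_st) = 0.000116606; SE = √V̂ = 0.0107984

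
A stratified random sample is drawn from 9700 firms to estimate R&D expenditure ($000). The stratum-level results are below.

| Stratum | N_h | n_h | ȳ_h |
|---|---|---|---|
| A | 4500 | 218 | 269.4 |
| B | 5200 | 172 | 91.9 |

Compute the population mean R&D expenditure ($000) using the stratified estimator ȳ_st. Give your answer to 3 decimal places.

N = Σ N_h = 9700. Stratum weights W_h = N_h/N.
ȳ_st = (4500·269.4 + 5200·91.9) / 9700 = 174.24536

ȳ_st ≈ 174.245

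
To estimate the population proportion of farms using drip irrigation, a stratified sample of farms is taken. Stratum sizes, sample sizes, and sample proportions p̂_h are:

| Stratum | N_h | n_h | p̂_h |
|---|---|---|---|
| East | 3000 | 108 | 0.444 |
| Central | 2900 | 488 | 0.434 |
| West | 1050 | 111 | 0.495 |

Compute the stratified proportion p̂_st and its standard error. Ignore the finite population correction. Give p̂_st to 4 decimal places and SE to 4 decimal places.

p̂_st ≈ 0.4475, SE ≈ 0.0239

N = 6950; stratum weights W_h = N_h/N.
p̂_st = Σ W_h p̂_h = (3000·0.444 + 2900·0.434 + 1050·0.495)/6950 = 0.44753
V̂(p̂_st) = Σ W_h² p̂_h(1−p̂_h)/(n_h−1):
  stratum East: (3000/6950)²·0.444·0.556/107 = 0.00042988
  stratum Central: (2900/6950)²·0.434·0.566/487 = 8.78221e-05
  stratum West: (1050/6950)²·0.495·0.505/110 = 5.18696e-05
V̂(p̂_st) = 0.000569571; SE = √V̂ = 0.0238657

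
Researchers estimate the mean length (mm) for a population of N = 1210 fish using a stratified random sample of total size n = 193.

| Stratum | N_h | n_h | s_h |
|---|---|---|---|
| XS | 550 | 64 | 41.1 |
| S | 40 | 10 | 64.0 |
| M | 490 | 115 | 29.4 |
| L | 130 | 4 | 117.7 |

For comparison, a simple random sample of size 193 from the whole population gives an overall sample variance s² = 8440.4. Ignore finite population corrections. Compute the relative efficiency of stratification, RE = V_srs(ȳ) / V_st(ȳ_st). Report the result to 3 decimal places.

RE ≈ 0.928

V̂(ȳ_st) = Σ W_h² s_h²/n_h, with W_h = N_h/N and N = 1210:
  stratum XS: (550/1210)²·41.1²/64 = 5.45329
  stratum S: (40/1210)²·64.0²/10 = 0.44762
  stratum M: (490/1210)²·29.4²/115 = 1.23259
  stratum L: (130/1210)²·117.7²/4 = 39.9769
V_st = 47.1104
V_srs = s²/n = 8440.4/193 = 43.7326
Relative efficiency = V_srs / V_st = 43.7326/47.1104 = 0.9283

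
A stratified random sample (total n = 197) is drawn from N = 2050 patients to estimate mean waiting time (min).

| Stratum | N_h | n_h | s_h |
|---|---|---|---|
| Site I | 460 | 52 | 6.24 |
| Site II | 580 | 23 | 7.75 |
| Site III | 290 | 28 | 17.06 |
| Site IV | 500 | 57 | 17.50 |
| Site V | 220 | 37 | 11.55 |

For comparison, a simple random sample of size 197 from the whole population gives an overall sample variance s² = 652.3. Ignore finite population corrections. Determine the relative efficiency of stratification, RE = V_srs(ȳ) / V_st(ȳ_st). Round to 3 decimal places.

RE ≈ 4.058

V̂(ȳ_st) = Σ W_h² s_h²/n_h, with W_h = N_h/N and N = 2050:
  stratum Site I: (460/2050)²·6.24²/52 = 0.0377028
  stratum Site II: (580/2050)²·7.75²/23 = 0.209037
  stratum Site III: (290/2050)²·17.06²/28 = 0.208012
  stratum Site IV: (500/2050)²·17.50²/57 = 0.31962
  stratum Site V: (220/2050)²·11.55²/37 = 0.0415241
V_st = 0.815896
V_srs = s²/n = 652.3/197 = 3.31117
Relative efficiency = V_srs / V_st = 3.31117/0.815896 = 4.0583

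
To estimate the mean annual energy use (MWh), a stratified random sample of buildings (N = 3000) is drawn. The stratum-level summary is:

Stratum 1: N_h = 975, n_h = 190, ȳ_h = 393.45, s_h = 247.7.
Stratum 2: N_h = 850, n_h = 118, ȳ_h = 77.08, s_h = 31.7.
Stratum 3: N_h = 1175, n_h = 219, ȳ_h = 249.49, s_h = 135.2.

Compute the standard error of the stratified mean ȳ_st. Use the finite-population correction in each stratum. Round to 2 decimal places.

V̂(ȳ_st) = Σ W_h² (1 − n_h/N_h) s_h²/n_h, with W_h = N_h/N and N = 3000:
  stratum 1: (975/3000)²·(1 − 190/975)·247.7²/190 = 27.4619
  stratum 2: (850/3000)²·(1 − 118/850)·31.7²/118 = 0.588741
  stratum 3: (1175/3000)²·(1 − 219/1175)·135.2²/219 = 10.4175
V̂(ȳ_st) = 38.4681
SE(ȳ_st) = √38.4681 = 6.20227

SE(ȳ_st) ≈ 6.20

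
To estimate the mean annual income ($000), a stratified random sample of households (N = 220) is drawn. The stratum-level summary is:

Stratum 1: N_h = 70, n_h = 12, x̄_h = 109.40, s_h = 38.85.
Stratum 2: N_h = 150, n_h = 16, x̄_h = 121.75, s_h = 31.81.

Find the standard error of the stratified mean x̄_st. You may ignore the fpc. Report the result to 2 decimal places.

SE(x̄_st) ≈ 6.49

V̂(x̄_st) = Σ W_h² s_h²/n_h, with W_h = N_h/N and N = 220:
  stratum 1: (70/220)²·38.85²/12 = 12.7336
  stratum 2: (150/220)²·31.81²/16 = 29.3998
V̂(x̄_st) = 42.1334
SE(x̄_st) = √42.1334 = 6.49103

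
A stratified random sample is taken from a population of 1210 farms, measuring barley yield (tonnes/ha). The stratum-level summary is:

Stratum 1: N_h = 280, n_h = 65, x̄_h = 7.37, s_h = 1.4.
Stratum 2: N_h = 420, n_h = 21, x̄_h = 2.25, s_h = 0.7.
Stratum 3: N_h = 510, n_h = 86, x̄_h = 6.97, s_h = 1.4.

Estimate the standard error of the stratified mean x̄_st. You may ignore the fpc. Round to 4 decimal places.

SE(x̄_st) ≈ 0.0921

V̂(x̄_st) = Σ W_h² s_h²/n_h, with W_h = N_h/N and N = 1210:
  stratum 1: (280/1210)²·1.4²/65 = 0.00161469
  stratum 2: (420/1210)²·0.7²/21 = 0.00281128
  stratum 3: (510/1210)²·1.4²/86 = 0.00404881
V̂(x̄_st) = 0.00847478
SE(x̄_st) = √0.00847478 = 0.0920586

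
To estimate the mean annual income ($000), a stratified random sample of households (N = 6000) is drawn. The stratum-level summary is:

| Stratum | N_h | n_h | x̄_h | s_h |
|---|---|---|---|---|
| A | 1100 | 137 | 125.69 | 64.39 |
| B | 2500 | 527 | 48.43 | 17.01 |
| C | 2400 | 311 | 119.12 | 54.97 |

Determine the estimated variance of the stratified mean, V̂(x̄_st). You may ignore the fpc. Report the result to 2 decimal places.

V̂(x̄_st) ≈ 2.67

V̂(x̄_st) = Σ W_h² s_h²/n_h, with W_h = N_h/N and N = 6000:
  stratum A: (1100/6000)²·64.39²/137 = 1.01718
  stratum B: (2500/6000)²·17.01²/527 = 0.0953181
  stratum C: (2400/6000)²·54.97²/311 = 1.55457
V̂(x̄_st) = 2.66707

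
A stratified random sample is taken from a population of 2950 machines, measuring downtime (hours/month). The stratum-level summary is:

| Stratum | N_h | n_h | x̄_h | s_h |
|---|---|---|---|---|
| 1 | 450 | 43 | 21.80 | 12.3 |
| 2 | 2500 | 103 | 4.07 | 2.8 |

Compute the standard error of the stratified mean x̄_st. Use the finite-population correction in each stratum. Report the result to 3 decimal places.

V̂(x̄_st) = Σ W_h² (1 − n_h/N_h) s_h²/n_h, with W_h = N_h/N and N = 2950:
  stratum 1: (450/2950)²·(1 − 43/450)·12.3²/43 = 0.0740465
  stratum 2: (2500/2950)²·(1 − 103/2500)·2.8²/103 = 0.0524135
V̂(x̄_st) = 0.12646
SE(x̄_st) = √0.12646 = 0.355612

SE(x̄_st) ≈ 0.356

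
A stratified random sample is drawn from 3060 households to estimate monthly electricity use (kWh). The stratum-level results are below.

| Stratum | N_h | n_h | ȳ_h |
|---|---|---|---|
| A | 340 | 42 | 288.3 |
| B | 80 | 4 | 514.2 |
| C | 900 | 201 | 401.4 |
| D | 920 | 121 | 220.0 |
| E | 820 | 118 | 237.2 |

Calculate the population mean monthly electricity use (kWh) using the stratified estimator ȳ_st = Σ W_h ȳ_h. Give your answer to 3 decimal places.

N = Σ N_h = 3060. Stratum weights W_h = N_h/N.
ȳ_st = (340·288.3 + 80·514.2 + 900·401.4 + 920·220.0 + 820·237.2) / 3060 = 293.24248

ȳ_st ≈ 293.242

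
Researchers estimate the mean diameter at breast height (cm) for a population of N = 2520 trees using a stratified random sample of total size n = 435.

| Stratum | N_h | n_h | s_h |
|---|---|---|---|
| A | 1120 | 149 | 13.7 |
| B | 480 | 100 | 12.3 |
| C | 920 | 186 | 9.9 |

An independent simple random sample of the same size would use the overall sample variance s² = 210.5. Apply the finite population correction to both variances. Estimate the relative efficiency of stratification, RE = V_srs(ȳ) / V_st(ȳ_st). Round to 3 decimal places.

V̂(ȳ_st) = Σ W_h² (1 − n_h/N_h) s_h²/n_h, with W_h = N_h/N and N = 2520:
  stratum A: (1120/2520)²·(1 − 149/1120)·13.7²/149 = 0.21572
  stratum B: (480/2520)²·(1 − 100/480)·12.3²/100 = 0.0434544
  stratum C: (920/2520)²·(1 − 186/920)·9.9²/186 = 0.0560325
V_st = 0.315207
V_srs = (1 − 435/2520)·210.5/435 = 0.400376
Relative efficiency = V_srs / V_st = 0.400376/0.315207 = 1.2702

RE ≈ 1.270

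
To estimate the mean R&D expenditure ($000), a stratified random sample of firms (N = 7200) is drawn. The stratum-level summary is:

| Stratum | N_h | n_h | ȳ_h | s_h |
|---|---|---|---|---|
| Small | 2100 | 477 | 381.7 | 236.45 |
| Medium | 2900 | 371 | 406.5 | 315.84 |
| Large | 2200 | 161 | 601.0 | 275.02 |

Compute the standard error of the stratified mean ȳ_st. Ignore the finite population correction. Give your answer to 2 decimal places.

SE(ȳ_st) ≈ 9.87

V̂(ȳ_st) = Σ W_h² s_h²/n_h, with W_h = N_h/N and N = 7200:
  stratum Small: (2100/7200)²·236.45²/477 = 9.97089
  stratum Medium: (2900/7200)²·315.84²/371 = 43.6206
  stratum Large: (2200/7200)²·275.02²/161 = 43.8615
V̂(ȳ_st) = 97.4529
SE(ȳ_st) = √97.4529 = 9.87182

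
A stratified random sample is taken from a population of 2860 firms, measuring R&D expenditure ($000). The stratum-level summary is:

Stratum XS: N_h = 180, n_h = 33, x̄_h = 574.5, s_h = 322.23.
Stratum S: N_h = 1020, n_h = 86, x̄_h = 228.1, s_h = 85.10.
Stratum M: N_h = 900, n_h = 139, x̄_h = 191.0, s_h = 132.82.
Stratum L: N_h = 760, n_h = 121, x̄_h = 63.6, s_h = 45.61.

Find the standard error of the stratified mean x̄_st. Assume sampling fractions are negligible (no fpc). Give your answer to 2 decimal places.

V̂(x̄_st) = Σ W_h² s_h²/n_h, with W_h = N_h/N and N = 2860:
  stratum XS: (180/2860)²·322.23²/33 = 12.4632
  stratum S: (1020/2860)²·85.10²/86 = 10.711
  stratum M: (900/2860)²·132.82²/139 = 12.568
  stratum L: (760/2860)²·45.61²/121 = 1.21403
V̂(x̄_st) = 36.9562
SE(x̄_st) = √36.9562 = 6.07916

SE(x̄_st) ≈ 6.08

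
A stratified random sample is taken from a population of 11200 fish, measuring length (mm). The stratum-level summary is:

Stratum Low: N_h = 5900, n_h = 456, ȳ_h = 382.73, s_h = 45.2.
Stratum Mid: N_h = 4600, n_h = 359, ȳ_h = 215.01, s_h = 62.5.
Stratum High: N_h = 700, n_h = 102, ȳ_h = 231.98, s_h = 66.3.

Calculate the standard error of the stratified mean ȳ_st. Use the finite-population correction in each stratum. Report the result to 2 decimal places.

SE(ȳ_st) ≈ 1.73

V̂(ȳ_st) = Σ W_h² (1 − n_h/N_h) s_h²/n_h, with W_h = N_h/N and N = 11200:
  stratum Low: (5900/11200)²·(1 − 456/5900)·45.2²/456 = 1.14722
  stratum Mid: (4600/11200)²·(1 − 359/4600)·62.5²/359 = 1.69222
  stratum High: (700/11200)²·(1 − 102/700)·66.3²/102 = 0.14381
V̂(ȳ_st) = 2.98324
SE(ȳ_st) = √2.98324 = 1.72721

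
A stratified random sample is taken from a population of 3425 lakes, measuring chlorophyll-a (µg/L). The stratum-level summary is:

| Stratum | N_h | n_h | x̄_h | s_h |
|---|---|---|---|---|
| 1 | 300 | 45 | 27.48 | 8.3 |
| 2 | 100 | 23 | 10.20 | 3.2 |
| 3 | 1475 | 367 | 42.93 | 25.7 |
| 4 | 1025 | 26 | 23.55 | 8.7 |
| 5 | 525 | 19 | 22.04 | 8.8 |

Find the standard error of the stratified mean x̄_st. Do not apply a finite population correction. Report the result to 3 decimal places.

V̂(x̄_st) = Σ W_h² s_h²/n_h, with W_h = N_h/N and N = 3425:
  stratum 1: (300/3425)²·8.3²/45 = 0.0117453
  stratum 2: (100/3425)²·3.2²/23 = 0.000379534
  stratum 3: (1475/3425)²·25.7²/367 = 0.333782
  stratum 4: (1025/3425)²·8.7²/26 = 0.26073
  stratum 5: (525/3425)²·8.8²/19 = 0.0957655
V̂(x̄_st) = 0.702403
SE(x̄_st) = √0.702403 = 0.838095

SE(x̄_st) ≈ 0.838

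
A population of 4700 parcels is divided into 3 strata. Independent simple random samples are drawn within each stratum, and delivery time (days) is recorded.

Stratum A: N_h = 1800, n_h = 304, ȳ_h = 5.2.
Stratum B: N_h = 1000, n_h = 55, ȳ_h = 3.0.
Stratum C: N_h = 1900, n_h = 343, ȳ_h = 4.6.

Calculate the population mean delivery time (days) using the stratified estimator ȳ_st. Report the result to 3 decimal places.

N = Σ N_h = 4700. Stratum weights W_h = N_h/N.
ȳ_st = (1800·5.2 + 1000·3.0 + 1900·4.6) / 4700 = 4.48936

ȳ_st ≈ 4.489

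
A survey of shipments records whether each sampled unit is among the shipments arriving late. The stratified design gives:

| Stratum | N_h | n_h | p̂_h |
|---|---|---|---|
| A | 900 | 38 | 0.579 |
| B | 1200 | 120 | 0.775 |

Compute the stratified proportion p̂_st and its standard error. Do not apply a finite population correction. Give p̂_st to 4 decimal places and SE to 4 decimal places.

p̂_st ≈ 0.6910, SE ≈ 0.0411

N = 2100; stratum weights W_h = N_h/N.
p̂_st = Σ W_h p̂_h = (900·0.579 + 1200·0.775)/2100 = 0.69100
V̂(p̂_st) = Σ W_h² p̂_h(1−p̂_h)/(n_h−1):
  stratum A: (900/2100)²·0.579·0.421/37 = 0.00121006
  stratum B: (1200/2100)²·0.775·0.225/119 = 0.000478477
V̂(p̂_st) = 0.00168853; SE = √V̂ = 0.0410918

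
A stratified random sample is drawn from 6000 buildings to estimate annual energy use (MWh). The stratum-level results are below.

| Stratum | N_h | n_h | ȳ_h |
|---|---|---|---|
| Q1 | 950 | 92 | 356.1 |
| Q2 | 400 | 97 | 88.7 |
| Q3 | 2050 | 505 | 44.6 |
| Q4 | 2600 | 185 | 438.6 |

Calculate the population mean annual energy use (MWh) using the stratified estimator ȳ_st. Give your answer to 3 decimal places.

N = Σ N_h = 6000. Stratum weights W_h = N_h/N.
ȳ_st = (950·356.1 + 400·88.7 + 2050·44.6 + 2600·438.6) / 6000 = 267.59417

ȳ_st ≈ 267.594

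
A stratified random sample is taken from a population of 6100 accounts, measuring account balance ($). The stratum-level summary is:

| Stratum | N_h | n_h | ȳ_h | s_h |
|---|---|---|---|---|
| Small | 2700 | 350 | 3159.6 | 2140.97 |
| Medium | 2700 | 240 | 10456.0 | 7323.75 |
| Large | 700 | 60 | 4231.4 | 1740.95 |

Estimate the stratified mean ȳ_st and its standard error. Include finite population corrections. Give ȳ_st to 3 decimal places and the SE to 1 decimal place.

ȳ_st = Σ W_h ȳ_h = (2700·3159.6 + 2700·10456.0 + 700·4231.4)/6100 = 6512.14754
V̂(ȳ_st) = Σ W_h² (1 − n_h/N_h) s_h²/n_h, with W_h = N_h/N and N = 6100:
  stratum Small: (2700/6100)²·(1 − 350/2700)·2140.97²/350 = 2233.19
  stratum Medium: (2700/6100)²·(1 − 240/2700)·7323.75²/240 = 39892.8
  stratum Large: (700/6100)²·(1 − 60/700)·1740.95²/60 = 608.191
V̂(ȳ_st) = 42734.2
SE(ȳ_st) = √42734.2 = 206.723

ȳ_st ≈ 6512.148, SE ≈ 206.7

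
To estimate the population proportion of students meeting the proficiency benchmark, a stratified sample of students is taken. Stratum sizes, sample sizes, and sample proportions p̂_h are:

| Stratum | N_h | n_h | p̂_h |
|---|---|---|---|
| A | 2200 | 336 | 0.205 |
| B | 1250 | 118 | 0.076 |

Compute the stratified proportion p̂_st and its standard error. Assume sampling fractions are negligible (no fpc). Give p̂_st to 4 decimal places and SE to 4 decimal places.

p̂_st ≈ 0.1583, SE ≈ 0.0166

N = 3450; stratum weights W_h = N_h/N.
p̂_st = Σ W_h p̂_h = (2200·0.205 + 1250·0.076)/3450 = 0.15826
V̂(p̂_st) = Σ W_h² p̂_h(1−p̂_h)/(n_h−1):
  stratum A: (2200/3450)²·0.205·0.795/335 = 0.000197826
  stratum B: (1250/3450)²·0.076·0.924/117 = 7.87919e-05
V̂(p̂_st) = 0.000276618; SE = √V̂ = 0.0166318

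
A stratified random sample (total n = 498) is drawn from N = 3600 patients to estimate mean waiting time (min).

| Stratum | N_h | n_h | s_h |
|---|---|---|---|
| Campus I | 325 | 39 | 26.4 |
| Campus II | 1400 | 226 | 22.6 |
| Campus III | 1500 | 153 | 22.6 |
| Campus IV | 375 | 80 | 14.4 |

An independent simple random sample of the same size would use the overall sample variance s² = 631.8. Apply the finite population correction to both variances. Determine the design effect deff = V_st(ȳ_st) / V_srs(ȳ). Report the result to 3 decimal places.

deff ≈ 0.876

V̂(ȳ_st) = Σ W_h² (1 − n_h/N_h) s_h²/n_h, with W_h = N_h/N and N = 3600:
  stratum Campus I: (325/3600)²·(1 − 39/325)·26.4²/39 = 0.12817
  stratum Campus II: (1400/3600)²·(1 − 226/1400)·22.6²/226 = 0.286615
  stratum Campus III: (1500/3600)²·(1 − 153/1500)·22.6²/153 = 0.52045
  stratum Campus IV: (375/3600)²·(1 − 80/375)·14.4²/80 = 0.022125
V_st = 0.957361
V_srs = (1 − 498/3600)·631.8/498 = 1.09317
deff = V_st / V_srs = 0.957361/1.09317 = 0.8758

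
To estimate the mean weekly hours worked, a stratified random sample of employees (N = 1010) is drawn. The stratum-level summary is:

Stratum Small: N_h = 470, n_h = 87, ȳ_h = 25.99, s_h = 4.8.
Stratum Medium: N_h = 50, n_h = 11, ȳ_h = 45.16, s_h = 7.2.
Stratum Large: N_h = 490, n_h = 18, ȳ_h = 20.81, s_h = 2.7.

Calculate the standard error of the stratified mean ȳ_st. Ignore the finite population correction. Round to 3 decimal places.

SE(ȳ_st) ≈ 0.405

V̂(ȳ_st) = Σ W_h² s_h²/n_h, with W_h = N_h/N and N = 1010:
  stratum Small: (470/1010)²·4.8²/87 = 0.0573477
  stratum Medium: (50/1010)²·7.2²/11 = 0.0115497
  stratum Large: (490/1010)²·2.7²/18 = 0.0953245
V̂(ȳ_st) = 0.164222
SE(ȳ_st) = √0.164222 = 0.405243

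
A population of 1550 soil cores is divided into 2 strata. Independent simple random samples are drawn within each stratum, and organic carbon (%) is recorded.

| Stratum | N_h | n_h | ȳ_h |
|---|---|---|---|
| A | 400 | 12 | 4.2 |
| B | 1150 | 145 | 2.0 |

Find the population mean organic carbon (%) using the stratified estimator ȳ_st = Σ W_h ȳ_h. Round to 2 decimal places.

ȳ_st ≈ 2.57

N = Σ N_h = 1550. Stratum weights W_h = N_h/N.
ȳ_st = (400·4.2 + 1150·2.0) / 1550 = 2.5677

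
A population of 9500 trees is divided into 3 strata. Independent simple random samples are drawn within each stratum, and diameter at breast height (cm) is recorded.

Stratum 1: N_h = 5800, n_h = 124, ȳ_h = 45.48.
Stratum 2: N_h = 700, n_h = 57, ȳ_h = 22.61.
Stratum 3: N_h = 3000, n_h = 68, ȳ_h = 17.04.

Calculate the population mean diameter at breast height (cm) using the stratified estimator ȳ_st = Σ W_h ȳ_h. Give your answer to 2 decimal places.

ȳ_st ≈ 34.81

N = Σ N_h = 9500. Stratum weights W_h = N_h/N.
ȳ_st = (5800·45.48 + 700·22.61 + 3000·17.04) / 9500 = 34.8138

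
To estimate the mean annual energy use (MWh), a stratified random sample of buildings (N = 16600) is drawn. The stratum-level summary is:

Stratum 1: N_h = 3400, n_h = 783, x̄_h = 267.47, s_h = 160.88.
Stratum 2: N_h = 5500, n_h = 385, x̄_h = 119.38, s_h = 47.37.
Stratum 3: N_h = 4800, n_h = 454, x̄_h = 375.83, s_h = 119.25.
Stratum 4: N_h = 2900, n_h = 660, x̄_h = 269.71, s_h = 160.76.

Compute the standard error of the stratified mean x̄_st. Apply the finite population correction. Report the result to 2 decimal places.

V̂(x̄_st) = Σ W_h² (1 − n_h/N_h) s_h²/n_h, with W_h = N_h/N and N = 16600:
  stratum 1: (3400/16600)²·(1 − 783/3400)·160.88²/783 = 1.06735
  stratum 2: (5500/16600)²·(1 − 385/5500)·47.37²/385 = 0.595029
  stratum 3: (4800/16600)²·(1 − 454/4800)·119.25²/454 = 2.37124
  stratum 4: (2900/16600)²·(1 − 660/2900)·160.76²/660 = 0.923085
V̂(x̄_st) = 4.95671
SE(x̄_st) = √4.95671 = 2.22637

SE(x̄_st) ≈ 2.23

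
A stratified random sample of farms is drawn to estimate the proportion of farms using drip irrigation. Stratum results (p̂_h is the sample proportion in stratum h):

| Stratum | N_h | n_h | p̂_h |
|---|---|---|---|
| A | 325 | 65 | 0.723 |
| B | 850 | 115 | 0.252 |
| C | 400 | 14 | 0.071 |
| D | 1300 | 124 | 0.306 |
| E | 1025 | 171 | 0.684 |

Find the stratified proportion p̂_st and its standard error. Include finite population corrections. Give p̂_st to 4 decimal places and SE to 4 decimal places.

N = 3900; stratum weights W_h = N_h/N.
p̂_st = Σ W_h p̂_h = (325·0.723 + 850·0.252 + 400·0.071 + 1300·0.306 + 1025·0.684)/3900 = 0.40422
V̂(p̂_st) = Σ W_h² (1 − n_h/N_h) p̂_h(1−p̂_h)/(n_h−1):
  stratum A: (325/3900)²·(1 − 65/325)·0.723·0.277/64 = 1.73846e-05
  stratum B: (850/3900)²·(1 − 115/850)·0.252·0.748/114 = 6.79164e-05
  stratum C: (400/3900)²·(1 − 14/400)·0.071·0.929/13 = 5.15049e-05
  stratum D: (1300/3900)²·(1 − 124/1300)·0.306·0.694/123 = 0.000173539
  stratum E: (1025/3900)²·(1 − 171/1025)·0.684·0.316/170 = 7.31723e-05
V̂(p̂_st) = 0.000383517; SE = √V̂ = 0.0195836

p̂_st ≈ 0.4042, SE ≈ 0.0196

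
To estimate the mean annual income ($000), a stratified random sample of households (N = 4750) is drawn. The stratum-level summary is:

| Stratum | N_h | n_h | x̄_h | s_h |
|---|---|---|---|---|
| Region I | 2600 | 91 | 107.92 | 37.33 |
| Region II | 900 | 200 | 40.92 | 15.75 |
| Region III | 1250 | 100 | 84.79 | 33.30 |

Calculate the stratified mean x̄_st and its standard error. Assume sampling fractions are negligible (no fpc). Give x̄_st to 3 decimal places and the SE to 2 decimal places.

x̄_st = Σ W_h x̄_h = (2600·107.92 + 900·40.92 + 1250·84.79)/4750 = 89.13842
V̂(x̄_st) = Σ W_h² s_h²/n_h, with W_h = N_h/N and N = 4750:
  stratum Region I: (2600/4750)²·37.33²/91 = 4.58811
  stratum Region II: (900/4750)²·15.75²/200 = 0.0445276
  stratum Region III: (1250/4750)²·33.30²/100 = 0.767929
V̂(x̄_st) = 5.40057
SE(x̄_st) = √5.40057 = 2.32391

x̄_st ≈ 89.138, SE ≈ 2.32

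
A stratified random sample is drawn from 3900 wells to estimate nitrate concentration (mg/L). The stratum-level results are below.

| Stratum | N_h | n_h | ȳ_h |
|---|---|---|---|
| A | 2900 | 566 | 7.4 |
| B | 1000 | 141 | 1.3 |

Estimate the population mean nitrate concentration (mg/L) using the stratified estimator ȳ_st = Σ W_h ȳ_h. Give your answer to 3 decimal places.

N = Σ N_h = 3900. Stratum weights W_h = N_h/N.
ȳ_st = (2900·7.4 + 1000·1.3) / 3900 = 5.83590

ȳ_st ≈ 5.836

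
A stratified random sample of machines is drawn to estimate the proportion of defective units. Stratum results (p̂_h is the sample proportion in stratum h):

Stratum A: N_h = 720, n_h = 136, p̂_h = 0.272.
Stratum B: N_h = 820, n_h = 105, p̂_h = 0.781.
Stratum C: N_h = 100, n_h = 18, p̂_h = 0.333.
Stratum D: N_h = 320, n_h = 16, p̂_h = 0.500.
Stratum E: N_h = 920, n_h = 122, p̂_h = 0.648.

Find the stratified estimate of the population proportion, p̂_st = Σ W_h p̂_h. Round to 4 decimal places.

p̂_st ≈ 0.5645

N = 2880; stratum weights W_h = N_h/N.
p̂_st = Σ W_h p̂_h = (720·0.272 + 820·0.781 + 100·0.333 + 320·0.500 + 920·0.648)/2880 = 0.56449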